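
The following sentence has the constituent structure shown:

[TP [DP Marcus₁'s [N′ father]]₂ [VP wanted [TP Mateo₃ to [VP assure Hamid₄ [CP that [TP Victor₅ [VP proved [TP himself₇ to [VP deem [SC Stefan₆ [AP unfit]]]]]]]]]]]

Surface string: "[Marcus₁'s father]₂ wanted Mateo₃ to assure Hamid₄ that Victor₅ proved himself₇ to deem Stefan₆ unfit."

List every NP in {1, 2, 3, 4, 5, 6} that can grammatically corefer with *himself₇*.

*himself* is an anaphor, so Principle A applies: it must be bound in its binding domain.
Binding domain of *himself₇*: the embedded TP, whose subject is Victor₅.
*Marcus₁* does not c-command the anaphor → cannot bind it.
*[Marcus₁'s father]₂* c-commands the anaphor but is outside its binding domain → cannot satisfy Principle A.
*Mateo₃* c-commands the anaphor but is outside its binding domain → cannot satisfy Principle A.
*Hamid₄* c-commands the anaphor but is outside its binding domain → cannot satisfy Principle A.
*Victor₅* c-commands the anaphor within its binding domain → licit binder.
*Stefan₆* does not c-command the anaphor → cannot bind it.

{5}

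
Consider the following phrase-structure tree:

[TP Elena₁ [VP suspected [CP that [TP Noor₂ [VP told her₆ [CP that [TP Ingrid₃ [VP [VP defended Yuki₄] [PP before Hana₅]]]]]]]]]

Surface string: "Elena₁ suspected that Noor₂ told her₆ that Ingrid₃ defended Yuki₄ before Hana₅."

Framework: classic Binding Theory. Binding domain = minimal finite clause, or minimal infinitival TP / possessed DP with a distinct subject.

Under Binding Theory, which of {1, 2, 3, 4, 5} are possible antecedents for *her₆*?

*her* is a pronoun, so Principle B applies: it must be free in its binding domain.
Binding domain of *her₆*: the embedded TP, whose subject is Noor₂.
*Elena₁* c-commands the pronoun but from outside its binding domain, and is not c-commanded by it → coindexation permitted.
*Noor₂* c-commands the pronoun within its binding domain → coindexation would violate Principle B.
*Ingrid₃*: the pronoun c-commands this R-expression → coindexation would violate Principle C on *Ingrid₃*.
*Yuki₄*: the pronoun c-commands this R-expression → coindexation would violate Principle C on *Yuki₄*.
*Hana₅*: the pronoun c-commands this R-expression → coindexation would violate Principle C on *Hana₅*.

{1}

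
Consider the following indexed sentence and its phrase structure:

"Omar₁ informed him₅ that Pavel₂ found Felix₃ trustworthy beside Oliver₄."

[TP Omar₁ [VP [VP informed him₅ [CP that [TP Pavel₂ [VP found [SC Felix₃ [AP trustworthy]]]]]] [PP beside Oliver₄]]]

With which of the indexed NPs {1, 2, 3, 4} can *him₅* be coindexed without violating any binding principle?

*him* is a pronoun, so Principle B applies: it must be free in its binding domain.
Binding domain of *him₅*: the matrix TP, whose subject is Omar₁.
*Omar₁* c-commands the pronoun within its binding domain → coindexation would violate Principle B.
*Pavel₂*: the pronoun c-commands this R-expression → coindexation would violate Principle C on *Pavel₂*.
*Felix₃*: the pronoun c-commands this R-expression → coindexation would violate Principle C on *Felix₃*.
*Oliver₄* and the pronoun do not c-command one another → neither Principle B nor Principle C is at stake; coindexation permitted.

{4}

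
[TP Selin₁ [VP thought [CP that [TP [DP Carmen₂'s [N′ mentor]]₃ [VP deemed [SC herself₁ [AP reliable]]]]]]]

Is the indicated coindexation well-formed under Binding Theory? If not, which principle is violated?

Principle A

The two coindexed NPs are *Selin₁* and *herself₁*.
*herself₁* is an anaphor. Principle A requires it to be bound within its binding domain — the embedded TP, whose subject is [Carmen₂'s mentor]₃.
Within that domain it is c-commanded by *[Carmen₂'s mentor]₃*, which does not share its index.
*Selin₁* does c-command the anaphor, but from outside its binding domain.
The anaphor is unbound in its domain → Principle A violation.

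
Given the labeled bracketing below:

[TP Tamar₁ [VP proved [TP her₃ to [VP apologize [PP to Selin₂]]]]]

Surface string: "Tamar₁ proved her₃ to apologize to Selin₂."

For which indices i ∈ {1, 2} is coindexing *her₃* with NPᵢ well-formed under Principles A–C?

*her* is a pronoun, so Principle B applies: it must be free in its binding domain.
Binding domain of *her₃*: the matrix TP, whose subject is Tamar₁.
*Tamar₁* c-commands the pronoun within its binding domain → coindexation would violate Principle B.
*Selin₂*: the pronoun c-commands this R-expression → coindexation would violate Principle C on *Selin₂*.

none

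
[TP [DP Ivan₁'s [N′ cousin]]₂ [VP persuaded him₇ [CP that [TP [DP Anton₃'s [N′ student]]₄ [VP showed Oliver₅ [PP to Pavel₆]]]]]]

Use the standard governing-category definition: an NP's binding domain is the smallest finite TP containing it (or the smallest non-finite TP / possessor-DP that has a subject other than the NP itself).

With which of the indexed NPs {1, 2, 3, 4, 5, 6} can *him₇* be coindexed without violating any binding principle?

{1}

*him* is a pronoun, so Principle B applies: it must be free in its binding domain.
Binding domain of *him₇*: the matrix TP, whose subject is [Ivan₁'s cousin]₂.
*Ivan₁* and the pronoun do not c-command one another → neither Principle B nor Principle C is at stake; coindexation permitted.
*[Ivan₁'s cousin]₂* c-commands the pronoun within its binding domain → coindexation would violate Principle B.
*Anton₃*: the pronoun c-commands this R-expression → coindexation would violate Principle C on *Anton₃*.
*[Anton₃'s student]₄*: the pronoun c-commands this R-expression → coindexation would violate Principle C on *[Anton₃'s student]₄*.
*Oliver₅*: the pronoun c-commands this R-expression → coindexation would violate Principle C on *Oliver₅*.
*Pavel₆*: the pronoun c-commands this R-expression → coindexation would violate Principle C on *Pavel₆*.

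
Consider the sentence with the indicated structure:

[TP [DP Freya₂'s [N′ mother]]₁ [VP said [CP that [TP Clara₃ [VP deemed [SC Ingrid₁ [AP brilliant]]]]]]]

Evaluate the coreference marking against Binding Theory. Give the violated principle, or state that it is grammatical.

The two coindexed NPs are *[Freya₂'s mother]₁* and *Ingrid₁*.
*Ingrid₁* is an R-expression. Principle C requires it to be free everywhere.
*[Freya₂'s mother]₁* c-commands it and carries the same index.
The R-expression is bound → Principle C violation.

Principle C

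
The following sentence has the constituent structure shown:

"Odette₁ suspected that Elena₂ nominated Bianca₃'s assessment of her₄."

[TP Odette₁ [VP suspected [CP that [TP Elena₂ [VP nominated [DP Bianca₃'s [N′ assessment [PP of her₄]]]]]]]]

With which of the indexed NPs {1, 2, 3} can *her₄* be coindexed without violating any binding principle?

{1, 2}

*her* is a pronoun, so Principle B applies: it must be free in its binding domain.
Binding domain of *her₄*: the possessed DP, whose subject is Bianca₃.
*Odette₁* c-commands the pronoun but from outside its binding domain, and is not c-commanded by it → coindexation permitted.
*Elena₂* c-commands the pronoun but from outside its binding domain, and is not c-commanded by it → coindexation permitted.
*Bianca₃* c-commands the pronoun within its binding domain → coindexation would violate Principle B.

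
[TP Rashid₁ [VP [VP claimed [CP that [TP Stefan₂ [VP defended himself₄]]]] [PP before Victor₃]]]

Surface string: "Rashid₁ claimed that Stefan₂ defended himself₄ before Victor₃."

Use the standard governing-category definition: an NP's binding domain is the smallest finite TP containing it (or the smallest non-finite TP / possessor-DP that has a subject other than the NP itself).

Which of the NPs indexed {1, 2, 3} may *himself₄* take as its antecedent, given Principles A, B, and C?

*himself* is an anaphor, so Principle A applies: it must be bound in its binding domain.
Binding domain of *himself₄*: the embedded TP, whose subject is Stefan₂.
*Rashid₁* c-commands the anaphor but is outside its binding domain → cannot satisfy Principle A.
*Stefan₂* c-commands the anaphor within its binding domain → licit binder.
*Victor₃* does not c-command the anaphor → cannot bind it.

{2}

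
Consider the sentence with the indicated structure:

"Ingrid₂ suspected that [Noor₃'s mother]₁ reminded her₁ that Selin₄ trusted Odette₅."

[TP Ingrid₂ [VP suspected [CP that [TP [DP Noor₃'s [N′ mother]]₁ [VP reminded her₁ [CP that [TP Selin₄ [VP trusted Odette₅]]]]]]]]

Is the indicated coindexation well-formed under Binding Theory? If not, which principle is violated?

Principle B

The two coindexed NPs are *[Noor₃'s mother]₁* and *her₁*.
*her₁* is a pronoun. Its binding domain is the embedded TP, whose subject is [Noor₃'s mother]₁.
*[Noor₃'s mother]₁* c-commands it within that domain and carries the same index.
The pronoun is locally bound → Principle B violation.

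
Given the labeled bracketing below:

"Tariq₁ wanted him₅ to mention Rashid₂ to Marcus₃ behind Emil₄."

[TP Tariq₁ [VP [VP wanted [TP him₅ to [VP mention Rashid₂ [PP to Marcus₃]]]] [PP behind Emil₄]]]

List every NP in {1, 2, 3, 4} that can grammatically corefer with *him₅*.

{4}

*him* is a pronoun, so Principle B applies: it must be free in its binding domain.
Binding domain of *him₅*: the matrix TP, whose subject is Tariq₁.
*Tariq₁* c-commands the pronoun within its binding domain → coindexation would violate Principle B.
*Rashid₂*: the pronoun c-commands this R-expression → coindexation would violate Principle C on *Rashid₂*.
*Marcus₃*: the pronoun c-commands this R-expression → coindexation would violate Principle C on *Marcus₃*.
*Emil₄* and the pronoun do not c-command one another → neither Principle B nor Principle C is at stake; coindexation permitted.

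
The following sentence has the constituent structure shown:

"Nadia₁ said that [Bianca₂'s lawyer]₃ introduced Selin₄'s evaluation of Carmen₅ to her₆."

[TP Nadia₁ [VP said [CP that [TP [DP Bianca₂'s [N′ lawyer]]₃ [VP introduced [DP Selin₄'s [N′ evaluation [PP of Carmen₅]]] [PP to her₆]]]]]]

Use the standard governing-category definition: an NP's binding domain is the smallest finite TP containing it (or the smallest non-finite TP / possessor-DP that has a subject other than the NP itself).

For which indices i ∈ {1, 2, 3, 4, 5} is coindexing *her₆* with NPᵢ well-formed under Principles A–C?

*her* is a pronoun, so Principle B applies: it must be free in its binding domain.
Binding domain of *her₆*: the embedded TP, whose subject is [Bianca₂'s lawyer]₃.
*Nadia₁* c-commands the pronoun but from outside its binding domain, and is not c-commanded by it → coindexation permitted.
*Bianca₂* and the pronoun do not c-command one another → neither Principle B nor Principle C is at stake; coindexation permitted.
*[Bianca₂'s lawyer]₃* c-commands the pronoun within its binding domain → coindexation would violate Principle B.
*Selin₄* and the pronoun do not c-command one another → neither Principle B nor Principle C is at stake; coindexation permitted.
*Carmen₅* and the pronoun do not c-command one another → neither Principle B nor Principle C is at stake; coindexation permitted.

{1, 2, 4, 5}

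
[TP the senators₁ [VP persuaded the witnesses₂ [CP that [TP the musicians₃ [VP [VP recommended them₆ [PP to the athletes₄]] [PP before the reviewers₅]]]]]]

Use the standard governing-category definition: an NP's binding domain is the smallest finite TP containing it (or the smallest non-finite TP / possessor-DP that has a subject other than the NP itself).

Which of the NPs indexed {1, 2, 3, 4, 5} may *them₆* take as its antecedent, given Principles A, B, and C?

*them* is a pronoun, so Principle B applies: it must be free in its binding domain.
Binding domain of *them₆*: the embedded TP, whose subject is the musicians₃.
*the senators₁* c-commands the pronoun but from outside its binding domain, and is not c-commanded by it → coindexation permitted.
*the witnesses₂* c-commands the pronoun but from outside its binding domain, and is not c-commanded by it → coindexation permitted.
*the musicians₃* c-commands the pronoun within its binding domain → coindexation would violate Principle B.
*the athletes₄*: the pronoun c-commands this R-expression → coindexation would violate Principle C on *the athletes₄*.
*the reviewers₅* and the pronoun do not c-command one another → neither Principle B nor Principle C is at stake; coindexation permitted.

{1, 2, 5}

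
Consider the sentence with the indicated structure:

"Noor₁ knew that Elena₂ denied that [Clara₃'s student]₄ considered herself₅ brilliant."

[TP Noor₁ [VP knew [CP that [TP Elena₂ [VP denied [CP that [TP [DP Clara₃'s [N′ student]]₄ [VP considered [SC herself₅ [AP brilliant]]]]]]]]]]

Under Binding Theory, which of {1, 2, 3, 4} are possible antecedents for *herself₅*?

*herself* is an anaphor, so Principle A applies: it must be bound in its binding domain.
Binding domain of *herself₅*: the embedded TP, whose subject is [Clara₃'s student]₄.
*Noor₁* c-commands the anaphor but is outside its binding domain → cannot satisfy Principle A.
*Elena₂* c-commands the anaphor but is outside its binding domain → cannot satisfy Principle A.
*Clara₃* does not c-command the anaphor → cannot bind it.
*[Clara₃'s student]₄* c-commands the anaphor within its binding domain → licit binder.

{4}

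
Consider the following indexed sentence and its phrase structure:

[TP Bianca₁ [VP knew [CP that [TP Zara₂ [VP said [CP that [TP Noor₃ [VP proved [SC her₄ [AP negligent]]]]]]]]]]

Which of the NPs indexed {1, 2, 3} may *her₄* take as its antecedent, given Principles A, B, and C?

*her* is a pronoun, so Principle B applies: it must be free in its binding domain.
Binding domain of *her₄*: the embedded TP, whose subject is Noor₃.
*Bianca₁* c-commands the pronoun but from outside its binding domain, and is not c-commanded by it → coindexation permitted.
*Zara₂* c-commands the pronoun but from outside its binding domain, and is not c-commanded by it → coindexation permitted.
*Noor₃* c-commands the pronoun within its binding domain → coindexation would violate Principle B.

{1, 2}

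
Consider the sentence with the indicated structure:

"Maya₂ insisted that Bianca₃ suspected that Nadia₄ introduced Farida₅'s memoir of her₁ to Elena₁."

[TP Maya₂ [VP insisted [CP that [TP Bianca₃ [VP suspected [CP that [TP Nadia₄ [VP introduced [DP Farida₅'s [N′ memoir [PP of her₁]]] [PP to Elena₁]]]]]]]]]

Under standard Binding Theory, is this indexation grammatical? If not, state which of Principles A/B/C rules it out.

The two coindexed NPs are *Elena₁* and *her₁*.
*her₁* is a pronoun; its binding domain is the possessed DP, whose subject is Farida₅. Within that domain it is c-commanded only by *Farida₅*, which carries a different index — the pronoun is free locally, so Principle B holds.
*Elena₁* is an R-expression; *her₁* does not c-command it, and no other NP shares its index, so Principle C is satisfied.
All principles are respected.

grammatical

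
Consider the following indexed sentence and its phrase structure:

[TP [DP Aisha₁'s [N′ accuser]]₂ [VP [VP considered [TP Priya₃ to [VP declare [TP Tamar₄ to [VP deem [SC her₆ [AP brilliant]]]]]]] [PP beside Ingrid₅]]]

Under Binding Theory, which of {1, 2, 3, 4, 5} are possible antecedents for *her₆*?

{1, 2, 3, 5}

*her* is a pronoun, so Principle B applies: it must be free in its binding domain.
Binding domain of *her₆*: the embedded TP, whose subject is Tamar₄.
*Aisha₁* and the pronoun do not c-command one another → neither Principle B nor Principle C is at stake; coindexation permitted.
*[Aisha₁'s accuser]₂* c-commands the pronoun but from outside its binding domain, and is not c-commanded by it → coindexation permitted.
*Priya₃* c-commands the pronoun but from outside its binding domain, and is not c-commanded by it → coindexation permitted.
*Tamar₄* c-commands the pronoun within its binding domain → coindexation would violate Principle B.
*Ingrid₅* and the pronoun do not c-command one another → neither Principle B nor Principle C is at stake; coindexation permitted.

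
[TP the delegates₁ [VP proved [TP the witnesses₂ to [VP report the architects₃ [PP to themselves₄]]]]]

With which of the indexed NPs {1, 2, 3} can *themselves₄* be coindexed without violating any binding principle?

{2, 3}

*themselves* is an anaphor, so Principle A applies: it must be bound in its binding domain.
Binding domain of *themselves₄*: the embedded TP, whose subject is the witnesses₂.
*the delegates₁* c-commands the anaphor but is outside its binding domain → cannot satisfy Principle A.
*the witnesses₂* c-commands the anaphor within its binding domain → licit binder.
*the architects₃* c-commands the anaphor within its binding domain → licit binder.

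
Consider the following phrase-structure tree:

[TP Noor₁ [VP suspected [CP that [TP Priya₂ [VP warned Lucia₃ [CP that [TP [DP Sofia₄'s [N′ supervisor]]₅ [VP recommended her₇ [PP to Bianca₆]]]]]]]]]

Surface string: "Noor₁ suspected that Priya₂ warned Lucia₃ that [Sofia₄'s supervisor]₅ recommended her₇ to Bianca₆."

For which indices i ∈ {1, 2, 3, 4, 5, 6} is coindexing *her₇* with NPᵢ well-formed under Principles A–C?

*her* is a pronoun, so Principle B applies: it must be free in its binding domain.
Binding domain of *her₇*: the embedded TP, whose subject is [Sofia₄'s supervisor]₅.
*Noor₁* c-commands the pronoun but from outside its binding domain, and is not c-commanded by it → coindexation permitted.
*Priya₂* c-commands the pronoun but from outside its binding domain, and is not c-commanded by it → coindexation permitted.
*Lucia₃* c-commands the pronoun but from outside its binding domain, and is not c-commanded by it → coindexation permitted.
*Sofia₄* and the pronoun do not c-command one another → neither Principle B nor Principle C is at stake; coindexation permitted.
*[Sofia₄'s supervisor]₅* c-commands the pronoun within its binding domain → coindexation would violate Principle B.
*Bianca₆*: the pronoun c-commands this R-expression → coindexation would violate Principle C on *Bianca₆*.

{1, 2, 3, 4}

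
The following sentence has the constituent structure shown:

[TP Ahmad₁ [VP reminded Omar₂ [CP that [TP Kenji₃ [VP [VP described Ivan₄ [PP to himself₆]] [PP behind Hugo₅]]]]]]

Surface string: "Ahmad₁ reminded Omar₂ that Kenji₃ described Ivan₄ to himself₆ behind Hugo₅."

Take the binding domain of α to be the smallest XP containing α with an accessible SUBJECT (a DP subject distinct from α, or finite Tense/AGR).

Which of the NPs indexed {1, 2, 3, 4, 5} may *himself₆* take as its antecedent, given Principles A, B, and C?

*himself* is an anaphor, so Principle A applies: it must be bound in its binding domain.
Binding domain of *himself₆*: the embedded TP, whose subject is Kenji₃.
*Ahmad₁* c-commands the anaphor but is outside its binding domain → cannot satisfy Principle A.
*Omar₂* c-commands the anaphor but is outside its binding domain → cannot satisfy Principle A.
*Kenji₃* c-commands the anaphor within its binding domain → licit binder.
*Ivan₄* c-commands the anaphor within its binding domain → licit binder.
*Hugo₅* does not c-command the anaphor → cannot bind it.

{3, 4}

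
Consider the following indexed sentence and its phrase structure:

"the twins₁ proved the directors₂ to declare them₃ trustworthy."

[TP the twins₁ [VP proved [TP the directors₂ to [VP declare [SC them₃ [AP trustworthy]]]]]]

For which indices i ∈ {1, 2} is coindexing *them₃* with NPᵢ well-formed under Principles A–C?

*them* is a pronoun, so Principle B applies: it must be free in its binding domain.
Binding domain of *them₃*: the embedded TP, whose subject is the directors₂.
*the twins₁* c-commands the pronoun but from outside its binding domain, and is not c-commanded by it → coindexation permitted.
*the directors₂* c-commands the pronoun within its binding domain → coindexation would violate Principle B.

{1}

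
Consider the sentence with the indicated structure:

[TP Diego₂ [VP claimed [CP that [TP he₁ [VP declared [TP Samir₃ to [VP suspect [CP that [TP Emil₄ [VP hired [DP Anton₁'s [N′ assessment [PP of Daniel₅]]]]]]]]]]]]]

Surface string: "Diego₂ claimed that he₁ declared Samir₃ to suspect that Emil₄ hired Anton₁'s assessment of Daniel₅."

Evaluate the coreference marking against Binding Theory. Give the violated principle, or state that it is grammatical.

Principle C

The two coindexed NPs are *he₁* and *Anton₁*.
*Anton₁* is an R-expression. Principle C requires it to be free everywhere.
*he₁* c-commands it and carries the same index.
The R-expression is bound → Principle C violation.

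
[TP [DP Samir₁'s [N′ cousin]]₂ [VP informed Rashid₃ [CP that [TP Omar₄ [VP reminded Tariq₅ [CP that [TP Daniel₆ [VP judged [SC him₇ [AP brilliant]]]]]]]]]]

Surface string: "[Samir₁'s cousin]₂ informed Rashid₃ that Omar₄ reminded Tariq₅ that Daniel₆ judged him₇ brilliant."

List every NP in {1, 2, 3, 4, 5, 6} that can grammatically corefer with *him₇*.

*him* is a pronoun, so Principle B applies: it must be free in its binding domain.
Binding domain of *him₇*: the embedded TP, whose subject is Daniel₆.
*Samir₁* and the pronoun do not c-command one another → neither Principle B nor Principle C is at stake; coindexation permitted.
*[Samir₁'s cousin]₂* c-commands the pronoun but from outside its binding domain, and is not c-commanded by it → coindexation permitted.
*Rashid₃* c-commands the pronoun but from outside its binding domain, and is not c-commanded by it → coindexation permitted.
*Omar₄* c-commands the pronoun but from outside its binding domain, and is not c-commanded by it → coindexation permitted.
*Tariq₅* c-commands the pronoun but from outside its binding domain, and is not c-commanded by it → coindexation permitted.
*Daniel₆* c-commands the pronoun within its binding domain → coindexation would violate Principle B.

{1, 2, 3, 4, 5}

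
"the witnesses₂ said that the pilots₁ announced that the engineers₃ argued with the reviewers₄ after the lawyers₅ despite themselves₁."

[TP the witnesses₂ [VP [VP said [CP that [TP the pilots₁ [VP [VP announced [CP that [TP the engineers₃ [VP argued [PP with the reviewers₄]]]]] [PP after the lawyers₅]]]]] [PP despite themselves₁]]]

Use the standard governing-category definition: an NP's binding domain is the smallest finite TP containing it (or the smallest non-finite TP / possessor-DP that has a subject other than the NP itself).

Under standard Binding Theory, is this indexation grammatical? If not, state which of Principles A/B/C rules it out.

Principle A

The two coindexed NPs are *the pilots₁* and *themselves₁*.
*themselves₁* is an anaphor. Principle A requires it to be bound within its binding domain — the matrix TP, whose subject is the witnesses₂.
Within that domain it is c-commanded by *the witnesses₂*, which does not share its index.
*the pilots₁* does not c-command the anaphor at all.
The anaphor is unbound in its domain → Principle A violation.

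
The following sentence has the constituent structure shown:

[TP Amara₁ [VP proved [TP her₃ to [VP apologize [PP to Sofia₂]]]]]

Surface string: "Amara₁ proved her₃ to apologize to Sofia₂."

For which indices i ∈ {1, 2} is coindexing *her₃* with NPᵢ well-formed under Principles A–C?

none

*her* is a pronoun, so Principle B applies: it must be free in its binding domain.
Binding domain of *her₃*: the matrix TP, whose subject is Amara₁.
*Amara₁* c-commands the pronoun within its binding domain → coindexation would violate Principle B.
*Sofia₂*: the pronoun c-commands this R-expression → coindexation would violate Principle C on *Sofia₂*.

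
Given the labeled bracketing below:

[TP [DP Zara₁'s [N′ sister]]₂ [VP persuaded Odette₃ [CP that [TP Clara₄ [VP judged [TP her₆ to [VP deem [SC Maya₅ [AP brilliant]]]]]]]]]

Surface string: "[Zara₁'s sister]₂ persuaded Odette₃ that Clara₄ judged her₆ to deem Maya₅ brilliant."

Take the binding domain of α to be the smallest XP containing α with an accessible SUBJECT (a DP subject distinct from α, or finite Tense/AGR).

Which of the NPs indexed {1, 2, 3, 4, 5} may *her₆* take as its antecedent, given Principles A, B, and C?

*her* is a pronoun, so Principle B applies: it must be free in its binding domain.
Binding domain of *her₆*: the embedded TP, whose subject is Clara₄.
*Zara₁* and the pronoun do not c-command one another → neither Principle B nor Principle C is at stake; coindexation permitted.
*[Zara₁'s sister]₂* c-commands the pronoun but from outside its binding domain, and is not c-commanded by it → coindexation permitted.
*Odette₃* c-commands the pronoun but from outside its binding domain, and is not c-commanded by it → coindexation permitted.
*Clara₄* c-commands the pronoun within its binding domain → coindexation would violate Principle B.
*Maya₅*: the pronoun c-commands this R-expression → coindexation would violate Principle C on *Maya₅*.

{1, 2, 3}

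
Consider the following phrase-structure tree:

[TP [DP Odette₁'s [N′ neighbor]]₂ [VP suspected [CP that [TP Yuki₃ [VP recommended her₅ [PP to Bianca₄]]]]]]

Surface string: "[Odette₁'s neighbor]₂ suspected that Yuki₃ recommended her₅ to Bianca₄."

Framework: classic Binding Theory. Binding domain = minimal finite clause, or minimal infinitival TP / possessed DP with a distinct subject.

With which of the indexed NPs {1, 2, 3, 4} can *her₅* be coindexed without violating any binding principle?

{1, 2}

*her* is a pronoun, so Principle B applies: it must be free in its binding domain.
Binding domain of *her₅*: the embedded TP, whose subject is Yuki₃.
*Odette₁* and the pronoun do not c-command one another → neither Principle B nor Principle C is at stake; coindexation permitted.
*[Odette₁'s neighbor]₂* c-commands the pronoun but from outside its binding domain, and is not c-commanded by it → coindexation permitted.
*Yuki₃* c-commands the pronoun within its binding domain → coindexation would violate Principle B.
*Bianca₄*: the pronoun c-commands this R-expression → coindexation would violate Principle C on *Bianca₄*.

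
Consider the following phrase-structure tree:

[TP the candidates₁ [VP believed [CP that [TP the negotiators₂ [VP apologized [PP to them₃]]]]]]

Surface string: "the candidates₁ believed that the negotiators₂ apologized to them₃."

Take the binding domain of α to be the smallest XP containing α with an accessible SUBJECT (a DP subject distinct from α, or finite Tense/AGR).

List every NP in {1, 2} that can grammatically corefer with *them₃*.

*them* is a pronoun, so Principle B applies: it must be free in its binding domain.
Binding domain of *them₃*: the embedded TP, whose subject is the negotiators₂.
*the candidates₁* c-commands the pronoun but from outside its binding domain, and is not c-commanded by it → coindexation permitted.
*the negotiators₂* c-commands the pronoun within its binding domain → coindexation would violate Principle B.

{1}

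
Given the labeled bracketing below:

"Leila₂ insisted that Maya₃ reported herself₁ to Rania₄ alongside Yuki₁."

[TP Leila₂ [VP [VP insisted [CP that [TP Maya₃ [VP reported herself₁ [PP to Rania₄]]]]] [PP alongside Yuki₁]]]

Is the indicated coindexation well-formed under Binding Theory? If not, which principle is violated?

Principle A

The two coindexed NPs are *Yuki₁* and *herself₁*.
*herself₁* is an anaphor. Principle A requires it to be bound within its binding domain — the embedded TP, whose subject is Maya₃.
Within that domain it is c-commanded by *Maya₃*, which does not share its index.
*Yuki₁* does not c-command the anaphor at all.
The anaphor is unbound in its domain → Principle A violation.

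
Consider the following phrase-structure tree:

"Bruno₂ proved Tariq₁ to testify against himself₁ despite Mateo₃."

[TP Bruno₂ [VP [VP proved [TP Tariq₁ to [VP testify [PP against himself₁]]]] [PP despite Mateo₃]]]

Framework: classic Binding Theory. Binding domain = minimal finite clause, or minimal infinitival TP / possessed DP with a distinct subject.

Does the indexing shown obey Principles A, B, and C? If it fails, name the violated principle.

grammatical

The two coindexed NPs are *Tariq₁* and *himself₁*.
*himself₁* is an anaphor; its binding domain is the embedded TP, whose subject is Tariq₁. *Tariq₁* c-commands it within that domain and shares its index, so Principle A is satisfied.
*Tariq₁* is an R-expression; *himself₁* does not c-command it, and no other NP shares its index, so Principle C is satisfied.
All principles are respected.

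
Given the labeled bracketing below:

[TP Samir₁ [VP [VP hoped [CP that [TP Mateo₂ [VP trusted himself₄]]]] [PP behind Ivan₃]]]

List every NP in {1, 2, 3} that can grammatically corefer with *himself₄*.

*himself* is an anaphor, so Principle A applies: it must be bound in its binding domain.
Binding domain of *himself₄*: the embedded TP, whose subject is Mateo₂.
*Samir₁* c-commands the anaphor but is outside its binding domain → cannot satisfy Principle A.
*Mateo₂* c-commands the anaphor within its binding domain → licit binder.
*Ivan₃* does not c-command the anaphor → cannot bind it.

{2}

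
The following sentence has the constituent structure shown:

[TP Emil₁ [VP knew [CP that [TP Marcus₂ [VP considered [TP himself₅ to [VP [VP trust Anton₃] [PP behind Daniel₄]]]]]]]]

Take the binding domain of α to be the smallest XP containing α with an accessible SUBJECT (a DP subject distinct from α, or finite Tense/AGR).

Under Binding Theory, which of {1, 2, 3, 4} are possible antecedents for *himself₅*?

{2}

*himself* is an anaphor, so Principle A applies: it must be bound in its binding domain.
Binding domain of *himself₅*: the embedded TP, whose subject is Marcus₂.
*Emil₁* c-commands the anaphor but is outside its binding domain → cannot satisfy Principle A.
*Marcus₂* c-commands the anaphor within its binding domain → licit binder.
*Anton₃* does not c-command the anaphor → cannot bind it.
*Daniel₄* does not c-command the anaphor → cannot bind it.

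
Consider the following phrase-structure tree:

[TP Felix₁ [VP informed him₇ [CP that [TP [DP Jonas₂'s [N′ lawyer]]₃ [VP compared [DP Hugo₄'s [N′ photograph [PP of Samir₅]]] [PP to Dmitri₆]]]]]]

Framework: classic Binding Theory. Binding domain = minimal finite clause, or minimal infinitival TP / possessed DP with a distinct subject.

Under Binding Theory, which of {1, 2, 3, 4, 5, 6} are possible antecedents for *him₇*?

*him* is a pronoun, so Principle B applies: it must be free in its binding domain.
Binding domain of *him₇*: the matrix TP, whose subject is Felix₁.
*Felix₁* c-commands the pronoun within its binding domain → coindexation would violate Principle B.
*Jonas₂*: the pronoun c-commands this R-expression → coindexation would violate Principle C on *Jonas₂*.
*[Jonas₂'s lawyer]₃*: the pronoun c-commands this R-expression → coindexation would violate Principle C on *[Jonas₂'s lawyer]₃*.
*Hugo₄*: the pronoun c-commands this R-expression → coindexation would violate Principle C on *Hugo₄*.
*Samir₅*: the pronoun c-commands this R-expression → coindexation would violate Principle C on *Samir₅*.
*Dmitri₆*: the pronoun c-commands this R-expression → coindexation would violate Principle C on *Dmitri₆*.

none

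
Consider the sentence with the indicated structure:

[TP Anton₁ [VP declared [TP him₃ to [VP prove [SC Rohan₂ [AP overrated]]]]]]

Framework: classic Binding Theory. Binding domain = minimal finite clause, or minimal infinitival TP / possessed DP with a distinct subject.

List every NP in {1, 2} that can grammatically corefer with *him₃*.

none

*him* is a pronoun, so Principle B applies: it must be free in its binding domain.
Binding domain of *him₃*: the matrix TP, whose subject is Anton₁.
*Anton₁* c-commands the pronoun within its binding domain → coindexation would violate Principle B.
*Rohan₂*: the pronoun c-commands this R-expression → coindexation would violate Principle C on *Rohan₂*.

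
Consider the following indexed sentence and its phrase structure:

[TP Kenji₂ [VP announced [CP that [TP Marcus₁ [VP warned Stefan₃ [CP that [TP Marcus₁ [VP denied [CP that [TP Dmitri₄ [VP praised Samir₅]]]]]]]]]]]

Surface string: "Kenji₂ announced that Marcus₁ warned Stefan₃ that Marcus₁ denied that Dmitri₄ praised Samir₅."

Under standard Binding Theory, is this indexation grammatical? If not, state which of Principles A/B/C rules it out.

Principle C

The two coindexed NPs are *Marcus₁* (the lower occurrence) and *Marcus₁* (the higher occurrence).
*Marcus₁* (the lower occurrence) is an R-expression. Principle C requires it to be free everywhere.
*Marcus₁* (the higher occurrence) c-commands it and carries the same index.
The R-expression is bound → Principle C violation.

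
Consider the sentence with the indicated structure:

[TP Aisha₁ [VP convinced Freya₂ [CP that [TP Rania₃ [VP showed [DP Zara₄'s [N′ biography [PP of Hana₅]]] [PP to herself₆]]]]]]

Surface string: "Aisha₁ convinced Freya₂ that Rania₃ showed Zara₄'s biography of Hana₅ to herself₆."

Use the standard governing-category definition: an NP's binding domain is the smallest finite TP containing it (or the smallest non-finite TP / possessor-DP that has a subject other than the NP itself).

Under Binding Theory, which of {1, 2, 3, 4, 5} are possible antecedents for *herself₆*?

{3}

*herself* is an anaphor, so Principle A applies: it must be bound in its binding domain.
Binding domain of *herself₆*: the embedded TP, whose subject is Rania₃.
*Aisha₁* c-commands the anaphor but is outside its binding domain → cannot satisfy Principle A.
*Freya₂* c-commands the anaphor but is outside its binding domain → cannot satisfy Principle A.
*Rania₃* c-commands the anaphor within its binding domain → licit binder.
*Zara₄* does not c-command the anaphor → cannot bind it.
*Hana₅* does not c-command the anaphor → cannot bind it.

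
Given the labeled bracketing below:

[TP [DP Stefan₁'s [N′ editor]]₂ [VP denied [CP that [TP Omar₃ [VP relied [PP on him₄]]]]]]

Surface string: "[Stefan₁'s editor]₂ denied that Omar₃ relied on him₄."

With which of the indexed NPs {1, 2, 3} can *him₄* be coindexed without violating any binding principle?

*him* is a pronoun, so Principle B applies: it must be free in its binding domain.
Binding domain of *him₄*: the embedded TP, whose subject is Omar₃.
*Stefan₁* and the pronoun do not c-command one another → neither Principle B nor Principle C is at stake; coindexation permitted.
*[Stefan₁'s editor]₂* c-commands the pronoun but from outside its binding domain, and is not c-commanded by it → coindexation permitted.
*Omar₃* c-commands the pronoun within its binding domain → coindexation would violate Principle B.

{1, 2}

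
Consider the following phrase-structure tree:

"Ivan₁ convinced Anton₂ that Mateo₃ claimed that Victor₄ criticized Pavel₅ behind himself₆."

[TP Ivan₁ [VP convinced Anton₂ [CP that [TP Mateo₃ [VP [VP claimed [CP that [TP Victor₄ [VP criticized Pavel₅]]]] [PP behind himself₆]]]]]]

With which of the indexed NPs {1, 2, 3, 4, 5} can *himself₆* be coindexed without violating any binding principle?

*himself* is an anaphor, so Principle A applies: it must be bound in its binding domain.
Binding domain of *himself₆*: the embedded TP, whose subject is Mateo₃.
*Ivan₁* c-commands the anaphor but is outside its binding domain → cannot satisfy Principle A.
*Anton₂* c-commands the anaphor but is outside its binding domain → cannot satisfy Principle A.
*Mateo₃* c-commands the anaphor within its binding domain → licit binder.
*Victor₄* does not c-command the anaphor → cannot bind it.
*Pavel₅* does not c-command the anaphor → cannot bind it.

{3}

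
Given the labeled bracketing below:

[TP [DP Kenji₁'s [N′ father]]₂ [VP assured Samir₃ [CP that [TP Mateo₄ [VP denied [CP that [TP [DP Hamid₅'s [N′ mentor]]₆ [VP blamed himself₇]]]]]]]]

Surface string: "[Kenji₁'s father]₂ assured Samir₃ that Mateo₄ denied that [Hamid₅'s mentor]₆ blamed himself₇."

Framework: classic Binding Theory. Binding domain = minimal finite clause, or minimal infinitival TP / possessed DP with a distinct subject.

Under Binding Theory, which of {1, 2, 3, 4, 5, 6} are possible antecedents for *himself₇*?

{6}

*himself* is an anaphor, so Principle A applies: it must be bound in its binding domain.
Binding domain of *himself₇*: the embedded TP, whose subject is [Hamid₅'s mentor]₆.
*Kenji₁* does not c-command the anaphor → cannot bind it.
*[Kenji₁'s father]₂* c-commands the anaphor but is outside its binding domain → cannot satisfy Principle A.
*Samir₃* c-commands the anaphor but is outside its binding domain → cannot satisfy Principle A.
*Mateo₄* c-commands the anaphor but is outside its binding domain → cannot satisfy Principle A.
*Hamid₅* does not c-command the anaphor → cannot bind it.
*[Hamid₅'s mentor]₆* c-commands the anaphor within its binding domain → licit binder.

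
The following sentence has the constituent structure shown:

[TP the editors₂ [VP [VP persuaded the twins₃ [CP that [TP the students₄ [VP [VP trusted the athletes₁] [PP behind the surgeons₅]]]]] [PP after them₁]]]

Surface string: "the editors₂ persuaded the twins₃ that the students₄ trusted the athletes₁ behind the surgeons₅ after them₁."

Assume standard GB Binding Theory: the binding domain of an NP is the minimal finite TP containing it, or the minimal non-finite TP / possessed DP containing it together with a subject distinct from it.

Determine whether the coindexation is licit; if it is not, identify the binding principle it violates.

The two coindexed NPs are *the athletes₁* and *them₁*.
*them₁* is a pronoun; its binding domain is the matrix TP, whose subject is the editors₂. Within that domain it is c-commanded only by *the editors₂*, which carries a different index — the pronoun is free locally, so Principle B holds.
*the athletes₁* is an R-expression; *them₁* does not c-command it, and no other NP shares its index, so Principle C is satisfied.
All principles are respected.

grammatical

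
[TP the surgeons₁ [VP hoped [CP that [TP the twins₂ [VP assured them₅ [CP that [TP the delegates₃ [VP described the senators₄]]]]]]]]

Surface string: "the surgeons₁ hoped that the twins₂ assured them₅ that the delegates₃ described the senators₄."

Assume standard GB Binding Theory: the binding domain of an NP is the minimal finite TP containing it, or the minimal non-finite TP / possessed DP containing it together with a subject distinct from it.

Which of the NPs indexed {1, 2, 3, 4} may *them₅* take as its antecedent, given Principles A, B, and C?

{1}

*them* is a pronoun, so Principle B applies: it must be free in its binding domain.
Binding domain of *them₅*: the embedded TP, whose subject is the twins₂.
*the surgeons₁* c-commands the pronoun but from outside its binding domain, and is not c-commanded by it → coindexation permitted.
*the twins₂* c-commands the pronoun within its binding domain → coindexation would violate Principle B.
*the delegates₃*: the pronoun c-commands this R-expression → coindexation would violate Principle C on *the delegates₃*.
*the senators₄*: the pronoun c-commands this R-expression → coindexation would violate Principle C on *the senators₄*.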